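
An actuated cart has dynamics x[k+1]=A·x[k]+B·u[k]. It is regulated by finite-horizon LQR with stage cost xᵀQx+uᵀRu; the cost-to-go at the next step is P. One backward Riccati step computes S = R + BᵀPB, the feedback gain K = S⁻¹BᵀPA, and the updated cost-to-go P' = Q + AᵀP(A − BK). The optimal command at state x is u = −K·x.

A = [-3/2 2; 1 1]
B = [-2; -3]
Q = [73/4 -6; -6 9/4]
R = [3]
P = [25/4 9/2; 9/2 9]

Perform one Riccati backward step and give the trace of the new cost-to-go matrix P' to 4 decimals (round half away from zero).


34.4981

BᵀP = [-26.0000 -36.0000]
S = R + BᵀPB = [3] + [160.0000] = [163.0000]
BᵀPA = [3.0000 -88.0000]
K = S⁻¹·BᵀPA = [0.0184 -0.5399]
A−BK = [-1.4632 0.9202; 1.0552 -0.6196]
AᵀP(A−BK) = [9.5073 -5.8804; -5.8804 4.4908]
P' = Q + AᵀP(A−BK) = [27.7573 -11.8804; -11.8804 6.7408]
tr(P') = 34.4981


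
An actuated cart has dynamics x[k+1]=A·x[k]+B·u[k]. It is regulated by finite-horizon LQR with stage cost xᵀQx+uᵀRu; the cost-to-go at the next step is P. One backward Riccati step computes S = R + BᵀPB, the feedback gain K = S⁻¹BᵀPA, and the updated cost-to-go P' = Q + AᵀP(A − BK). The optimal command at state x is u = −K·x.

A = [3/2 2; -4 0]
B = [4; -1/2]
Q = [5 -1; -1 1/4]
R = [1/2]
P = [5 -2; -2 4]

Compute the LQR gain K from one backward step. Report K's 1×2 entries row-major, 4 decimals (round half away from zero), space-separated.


0.7989 0.4693

BᵀP = [21.0000 -10.0000]
S = R + BᵀPB = [1/2] + [89.0000] = [89.5000]
BᵀPA = [71.5000 42.0000]
K = S⁻¹·BᵀPA = [0.7989 0.4693]
A−BK = [-1.6955 0.1229; -3.6006 0.2346]
AᵀP(A−BK) = [42.1299 -2.5531; -2.5531 0.2905]
P' = Q + AᵀP(A−BK) = [47.1299 -3.5531; -3.5531 0.5405]
tr(P') = 47.6704


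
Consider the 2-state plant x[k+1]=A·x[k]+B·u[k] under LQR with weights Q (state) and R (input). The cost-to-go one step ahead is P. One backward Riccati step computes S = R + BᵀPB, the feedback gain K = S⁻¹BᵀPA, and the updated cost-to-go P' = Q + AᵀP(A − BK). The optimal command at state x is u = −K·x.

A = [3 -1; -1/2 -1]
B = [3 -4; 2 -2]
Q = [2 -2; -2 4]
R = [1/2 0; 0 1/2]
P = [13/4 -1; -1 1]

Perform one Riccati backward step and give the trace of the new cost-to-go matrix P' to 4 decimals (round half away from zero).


BᵀP = [7.7500 -1.0000; -11.0000 2.0000]
S = R + BᵀPB = [1/2 0; 0 1/2] + [21.2500 -29.0000; -29.0000 40.0000] = [21.7500 -29.0000; -29.0000 40.5000]
BᵀPA = [23.7500 -6.7500; -34.0000 9.0000]
K = S⁻¹·BᵀPA = [-0.6050 -0.3103; -1.2727 0.0000]
A−BK = [-0.2759 -0.0690; -1.8354 -0.3793]
AᵀP(A−BK) = [3.5964 0.6207; 0.6207 0.1552]
P' = Q + AᵀP(A−BK) = [5.5964 -1.3793; -1.3793 4.1552]
tr(P') = 9.7516

9.7516


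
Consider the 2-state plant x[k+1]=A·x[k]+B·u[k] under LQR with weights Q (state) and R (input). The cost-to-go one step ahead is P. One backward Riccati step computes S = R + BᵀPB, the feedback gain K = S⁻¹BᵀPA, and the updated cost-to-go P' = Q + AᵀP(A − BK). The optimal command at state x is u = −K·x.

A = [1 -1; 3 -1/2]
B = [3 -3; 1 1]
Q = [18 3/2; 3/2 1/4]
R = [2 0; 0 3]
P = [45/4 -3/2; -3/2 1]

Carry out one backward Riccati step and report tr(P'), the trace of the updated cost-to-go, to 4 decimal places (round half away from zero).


BᵀP = [32.2500 -3.5000; -35.2500 5.5000]
S = R + BᵀPB = [2 0; 0 3] + [93.2500 -100.2500; -100.2500 111.2500] = [95.2500 -100.2500; -100.2500 114.2500]
BᵀPA = [21.7500 -30.5000; -18.7500 32.5000]
K = S⁻¹·BᵀPA = [0.7272 -0.2722; 0.4740 0.0457]
A−BK = [0.2403 -0.0466; 1.7987 -0.2735]
AᵀP(A−BK) = [4.3202 -0.7245; -0.7245 0.2154]
P' = Q + AᵀP(A−BK) = [22.3202 0.7755; 0.7755 0.4654]
tr(P') = 22.7856

22.7856


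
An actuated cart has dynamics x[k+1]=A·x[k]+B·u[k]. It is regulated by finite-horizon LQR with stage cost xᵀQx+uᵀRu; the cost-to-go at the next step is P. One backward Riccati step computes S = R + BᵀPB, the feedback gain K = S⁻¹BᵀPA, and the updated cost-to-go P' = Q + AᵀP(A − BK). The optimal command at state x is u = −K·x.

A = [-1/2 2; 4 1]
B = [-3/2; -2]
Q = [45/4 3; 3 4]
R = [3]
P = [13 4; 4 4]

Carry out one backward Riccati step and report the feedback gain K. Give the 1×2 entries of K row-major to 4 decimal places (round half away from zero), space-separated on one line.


-0.5848 -0.9550

BᵀP = [-27.5000 -14.0000]
S = R + BᵀPB = [3] + [69.2500] = [72.2500]
BᵀPA = [-42.2500 -69.0000]
K = S⁻¹·BᵀPA = [-0.5848 -0.9550]
A−BK = [-1.3772 0.5675; 2.8304 -0.9100]
AᵀP(A−BK) = [26.5433 -7.3495; -7.3495 6.1038]
P' = Q + AᵀP(A−BK) = [37.7933 -4.3495; -4.3495 10.1038]
tr(P') = 47.8971


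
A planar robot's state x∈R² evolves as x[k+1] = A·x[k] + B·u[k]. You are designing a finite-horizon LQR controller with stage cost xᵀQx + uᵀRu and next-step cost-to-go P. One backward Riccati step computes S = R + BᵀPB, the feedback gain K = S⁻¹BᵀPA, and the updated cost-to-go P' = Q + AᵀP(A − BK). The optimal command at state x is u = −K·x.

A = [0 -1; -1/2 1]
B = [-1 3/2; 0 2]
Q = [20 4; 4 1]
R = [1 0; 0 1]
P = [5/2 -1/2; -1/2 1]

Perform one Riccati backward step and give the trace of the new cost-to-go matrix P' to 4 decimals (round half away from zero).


22.9028

BᵀP = [-2.5000 0.5000; 2.7500 1.2500]
S = R + BᵀPB = [1 0; 0 1] + [2.5000 -2.7500; -2.7500 6.6250] = [3.5000 -2.7500; -2.7500 7.6250]
BᵀPA = [-0.2500 3.0000; -0.6250 -1.5000]
K = S⁻¹·BᵀPA = [-0.1895 0.9804; -0.1503 0.1569]
A−BK = [0.0359 -0.2549; -0.1993 0.6863]
AᵀP(A−BK) = [0.1087 -0.4069; -0.4069 1.7941]
P' = Q + AᵀP(A−BK) = [20.1087 3.5931; 3.5931 2.7941]
tr(P') = 22.9028


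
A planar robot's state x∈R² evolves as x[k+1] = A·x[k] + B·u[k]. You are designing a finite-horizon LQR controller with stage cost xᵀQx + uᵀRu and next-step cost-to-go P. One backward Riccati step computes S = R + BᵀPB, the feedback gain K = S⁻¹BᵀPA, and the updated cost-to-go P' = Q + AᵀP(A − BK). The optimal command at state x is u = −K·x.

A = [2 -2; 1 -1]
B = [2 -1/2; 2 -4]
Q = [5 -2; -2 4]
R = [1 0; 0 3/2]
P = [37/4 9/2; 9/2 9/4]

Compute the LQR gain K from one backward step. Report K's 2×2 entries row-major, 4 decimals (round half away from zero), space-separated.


BᵀP = [27.5000 13.5000; -22.6250 -11.2500]
S = R + BᵀPB = [1 0; 0 3/2] + [82.0000 -67.7500; -67.7500 56.3125] = [83.0000 -67.7500; -67.7500 57.8125]
BᵀPA = [68.5000 -68.5000; -56.5000 56.5000]
K = S⁻¹·BᵀPA = [0.6348 -0.6348; -0.2334 0.2334]
A−BK = [0.6137 -0.6137; -1.2031 1.2031]
AᵀP(A−BK) = [0.5802 -0.5802; -0.5802 0.5802]
P' = Q + AᵀP(A−BK) = [5.5802 -2.5802; -2.5802 4.5802]
tr(P') = 10.1603

0.6348 -0.6348 -0.2334 0.2334


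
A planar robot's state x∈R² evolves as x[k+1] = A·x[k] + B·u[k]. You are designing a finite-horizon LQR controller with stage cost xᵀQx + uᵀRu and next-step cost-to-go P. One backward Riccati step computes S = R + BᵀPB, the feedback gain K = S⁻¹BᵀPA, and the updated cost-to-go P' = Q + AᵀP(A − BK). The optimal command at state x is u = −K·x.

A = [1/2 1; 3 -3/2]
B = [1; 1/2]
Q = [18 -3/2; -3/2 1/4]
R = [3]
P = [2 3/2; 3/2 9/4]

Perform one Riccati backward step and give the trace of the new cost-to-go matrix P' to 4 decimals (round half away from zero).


BᵀP = [2.7500 2.6250]
S = R + BᵀPB = [3] + [4.0625] = [7.0625]
BᵀPA = [9.2500 -1.1875]
K = S⁻¹·BᵀPA = [1.3097 -0.1681]
A−BK = [-0.8097 1.1681; 2.3451 -1.4159]
AᵀP(A−BK) = [13.1350 -4.1947; -4.1947 2.3628]
P' = Q + AᵀP(A−BK) = [31.1350 -5.6947; -5.6947 2.6128]
tr(P') = 33.7478

33.7478


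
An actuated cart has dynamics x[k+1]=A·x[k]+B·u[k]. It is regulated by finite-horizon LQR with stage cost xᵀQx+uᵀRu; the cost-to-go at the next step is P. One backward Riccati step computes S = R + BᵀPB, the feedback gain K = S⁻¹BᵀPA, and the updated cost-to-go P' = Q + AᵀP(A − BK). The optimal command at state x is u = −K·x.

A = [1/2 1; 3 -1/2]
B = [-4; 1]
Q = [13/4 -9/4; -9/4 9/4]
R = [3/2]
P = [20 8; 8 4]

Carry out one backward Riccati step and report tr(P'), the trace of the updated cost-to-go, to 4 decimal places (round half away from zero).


15.5688

BᵀP = [-72.0000 -28.0000]
S = R + BᵀPB = [3/2] + [260.0000] = [261.5000]
BᵀPA = [-120.0000 -58.0000]
K = S⁻¹·BᵀPA = [-0.4589 -0.2218]
A−BK = [-1.3356 0.1128; 3.4589 -0.2782]
AᵀP(A−BK) = [9.9331 -0.6157; -0.6157 0.1358]
P' = Q + AᵀP(A−BK) = [13.1831 -2.8657; -2.8657 2.3858]
tr(P') = 15.5688


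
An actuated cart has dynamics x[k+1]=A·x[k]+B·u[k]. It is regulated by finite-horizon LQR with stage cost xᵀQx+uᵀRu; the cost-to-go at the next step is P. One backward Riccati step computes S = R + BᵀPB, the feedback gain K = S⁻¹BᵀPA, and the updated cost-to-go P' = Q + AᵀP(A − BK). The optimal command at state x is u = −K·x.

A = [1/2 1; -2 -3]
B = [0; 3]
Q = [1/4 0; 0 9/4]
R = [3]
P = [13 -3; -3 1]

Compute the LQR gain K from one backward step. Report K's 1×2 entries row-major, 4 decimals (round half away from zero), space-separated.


BᵀP = [-9.0000 3.0000]
S = R + BᵀPB = [3] + [9.0000] = [12.0000]
BᵀPA = [-10.5000 -18.0000]
K = S⁻¹·BᵀPA = [-0.8750 -1.5000]
A−BK = [0.5000 1.0000; 0.6250 1.5000]
AᵀP(A−BK) = [4.0625 7.2500; 7.2500 13.0000]
P' = Q + AᵀP(A−BK) = [4.3125 7.2500; 7.2500 15.2500]
tr(P') = 19.5625

-0.8750 -1.5000


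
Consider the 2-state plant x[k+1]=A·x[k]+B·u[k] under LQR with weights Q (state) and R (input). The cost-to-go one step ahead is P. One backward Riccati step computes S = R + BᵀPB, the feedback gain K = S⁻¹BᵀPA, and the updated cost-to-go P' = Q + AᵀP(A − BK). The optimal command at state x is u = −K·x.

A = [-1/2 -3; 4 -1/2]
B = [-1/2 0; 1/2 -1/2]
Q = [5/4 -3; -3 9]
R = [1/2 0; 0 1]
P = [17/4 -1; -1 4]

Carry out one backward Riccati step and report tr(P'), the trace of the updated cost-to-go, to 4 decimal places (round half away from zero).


47.3253

BᵀP = [-2.6250 2.5000; 0.5000 -2.0000]
S = R + BᵀPB = [1/2 0; 0 1] + [2.5625 -1.2500; -1.2500 1.0000] = [3.0625 -1.2500; -1.2500 2.0000]
BᵀPA = [11.3125 6.6250; -8.2500 -0.5000]
K = S⁻¹·BᵀPA = [2.6986 2.7671; -2.4384 1.4795]
A−BK = [0.8493 -1.6164; 1.4315 -1.1438]
AᵀP(A−BK) = [18.4178 -8.9726; -8.9726 18.6575]
P' = Q + AᵀP(A−BK) = [19.6678 -11.9726; -11.9726 27.6575]
tr(P') = 47.3253


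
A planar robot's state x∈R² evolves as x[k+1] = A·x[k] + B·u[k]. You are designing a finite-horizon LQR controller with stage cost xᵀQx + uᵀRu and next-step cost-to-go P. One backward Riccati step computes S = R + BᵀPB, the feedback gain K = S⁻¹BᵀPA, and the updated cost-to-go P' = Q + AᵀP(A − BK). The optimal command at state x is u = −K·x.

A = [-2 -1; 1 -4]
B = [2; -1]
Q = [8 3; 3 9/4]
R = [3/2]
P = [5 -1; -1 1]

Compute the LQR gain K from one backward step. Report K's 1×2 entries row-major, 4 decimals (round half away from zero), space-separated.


-0.9434 0.0377

BᵀP = [11.0000 -3.0000]
S = R + BᵀPB = [3/2] + [25.0000] = [26.5000]
BᵀPA = [-25.0000 1.0000]
K = S⁻¹·BᵀPA = [-0.9434 0.0377]
A−BK = [-0.1132 -1.0755; 0.0566 -3.9623]
AᵀP(A−BK) = [1.4151 -0.0566; -0.0566 12.9623]
P' = Q + AᵀP(A−BK) = [9.4151 2.9434; 2.9434 15.2123]
tr(P') = 24.6274


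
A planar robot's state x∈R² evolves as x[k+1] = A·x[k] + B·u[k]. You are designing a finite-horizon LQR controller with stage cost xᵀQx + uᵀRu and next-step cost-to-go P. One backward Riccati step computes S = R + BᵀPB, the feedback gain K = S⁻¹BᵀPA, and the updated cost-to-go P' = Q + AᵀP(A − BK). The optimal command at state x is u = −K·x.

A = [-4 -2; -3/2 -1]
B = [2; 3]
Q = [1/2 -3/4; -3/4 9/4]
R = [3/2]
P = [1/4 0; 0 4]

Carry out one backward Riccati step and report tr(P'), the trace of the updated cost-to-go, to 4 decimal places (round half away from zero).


BᵀP = [0.5000 12.0000]
S = R + BᵀPB = [3/2] + [37.0000] = [38.5000]
BᵀPA = [-20.0000 -13.0000]
K = S⁻¹·BᵀPA = [-0.5195 -0.3377]
A−BK = [-2.9610 -1.3247; 0.0584 0.0130]
AᵀP(A−BK) = [2.6104 1.2468; 1.2468 0.6104]
P' = Q + AᵀP(A−BK) = [3.1104 0.4968; 0.4968 2.8604]
tr(P') = 5.9708

5.9708


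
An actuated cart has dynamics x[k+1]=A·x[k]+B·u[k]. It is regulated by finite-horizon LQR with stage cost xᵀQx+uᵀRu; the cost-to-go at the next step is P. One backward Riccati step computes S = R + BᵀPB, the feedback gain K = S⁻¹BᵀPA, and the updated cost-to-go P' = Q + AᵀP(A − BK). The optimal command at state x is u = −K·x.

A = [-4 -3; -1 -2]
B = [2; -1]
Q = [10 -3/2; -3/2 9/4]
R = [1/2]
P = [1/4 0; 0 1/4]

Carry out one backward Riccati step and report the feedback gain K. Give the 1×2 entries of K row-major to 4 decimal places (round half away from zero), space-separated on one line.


-1.0000 -0.5714

BᵀP = [0.5000 -0.2500]
S = R + BᵀPB = [1/2] + [1.2500] = [1.7500]
BᵀPA = [-1.7500 -1.0000]
K = S⁻¹·BᵀPA = [-1.0000 -0.5714]
A−BK = [-2.0000 -1.8571; -2.0000 -2.5714]
AᵀP(A−BK) = [2.5000 2.5000; 2.5000 2.6786]
P' = Q + AᵀP(A−BK) = [12.5000 1.0000; 1.0000 4.9286]
tr(P') = 17.4286


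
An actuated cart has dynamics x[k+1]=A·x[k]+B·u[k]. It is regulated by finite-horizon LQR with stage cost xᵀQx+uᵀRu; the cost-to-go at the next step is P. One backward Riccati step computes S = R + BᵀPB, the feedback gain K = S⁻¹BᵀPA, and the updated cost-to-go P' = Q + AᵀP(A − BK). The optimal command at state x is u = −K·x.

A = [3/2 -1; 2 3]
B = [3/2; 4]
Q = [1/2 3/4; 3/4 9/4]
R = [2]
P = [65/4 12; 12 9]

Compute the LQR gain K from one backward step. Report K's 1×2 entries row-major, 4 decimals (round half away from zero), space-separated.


0.6632 0.2744

BᵀP = [72.3750 54.0000]
S = R + BᵀPB = [2] + [324.5625] = [326.5625]
BᵀPA = [216.5625 89.6250]
K = S⁻¹·BᵀPA = [0.6632 0.2744]
A−BK = [0.5053 -1.4117; -0.6526 1.9022]
AᵀP(A−BK) = [0.9474 0.1895; 0.1895 0.6524]
P' = Q + AᵀP(A−BK) = [1.4474 0.9395; 0.9395 2.9024]
tr(P') = 4.3498


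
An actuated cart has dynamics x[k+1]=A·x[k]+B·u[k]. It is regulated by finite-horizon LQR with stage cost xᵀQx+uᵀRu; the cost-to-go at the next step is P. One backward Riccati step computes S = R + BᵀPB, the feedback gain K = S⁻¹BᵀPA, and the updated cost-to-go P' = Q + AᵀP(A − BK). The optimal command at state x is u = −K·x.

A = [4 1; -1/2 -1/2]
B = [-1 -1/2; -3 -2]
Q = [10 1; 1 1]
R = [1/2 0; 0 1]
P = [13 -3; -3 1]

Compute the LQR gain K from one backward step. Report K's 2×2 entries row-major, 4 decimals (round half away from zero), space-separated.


BᵀP = [-4.0000 0.0000; -0.5000 -0.5000]
S = R + BᵀPB = [1/2 0; 0 1] + [4.0000 2.0000; 2.0000 1.2500] = [4.5000 2.0000; 2.0000 2.2500]
BᵀPA = [-16.0000 -4.0000; -1.7500 -0.2500]
K = S⁻¹·BᵀPA = [-5.3061 -1.3878; 3.9388 1.1224]
A−BK = [0.6633 0.1735; -8.5408 -2.4184]
AᵀP(A−BK) = [142.2449 39.5102; 39.5102 10.9796]
P' = Q + AᵀP(A−BK) = [152.2449 40.5102; 40.5102 11.9796]
tr(P') = 164.2245

-5.3061 -1.3878 3.9388 1.1224


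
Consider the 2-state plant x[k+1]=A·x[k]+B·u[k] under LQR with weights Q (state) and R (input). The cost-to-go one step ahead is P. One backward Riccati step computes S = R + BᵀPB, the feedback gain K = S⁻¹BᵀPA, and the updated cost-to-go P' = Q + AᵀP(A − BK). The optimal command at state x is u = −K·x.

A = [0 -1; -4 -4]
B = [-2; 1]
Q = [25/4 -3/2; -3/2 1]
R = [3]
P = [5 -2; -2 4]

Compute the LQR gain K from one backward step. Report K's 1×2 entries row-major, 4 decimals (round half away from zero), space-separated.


BᵀP = [-12.0000 8.0000]
S = R + BᵀPB = [3] + [32.0000] = [35.0000]
BᵀPA = [-32.0000 -20.0000]
K = S⁻¹·BᵀPA = [-0.9143 -0.5714]
A−BK = [-1.8286 -2.1429; -3.0857 -3.4286]
AᵀP(A−BK) = [34.7429 37.7143; 37.7143 41.5714]
P' = Q + AᵀP(A−BK) = [40.9929 36.2143; 36.2143 42.5714]
tr(P') = 83.5643

-0.9143 -0.5714


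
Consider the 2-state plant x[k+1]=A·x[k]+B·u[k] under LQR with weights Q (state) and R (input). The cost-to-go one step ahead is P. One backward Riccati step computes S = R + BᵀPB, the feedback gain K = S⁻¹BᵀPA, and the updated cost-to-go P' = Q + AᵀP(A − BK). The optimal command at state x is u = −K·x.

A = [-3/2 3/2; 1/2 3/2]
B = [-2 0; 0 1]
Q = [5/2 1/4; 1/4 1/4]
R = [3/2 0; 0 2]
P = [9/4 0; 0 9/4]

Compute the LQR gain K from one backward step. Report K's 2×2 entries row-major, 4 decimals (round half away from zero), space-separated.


BᵀP = [-4.5000 0.0000; 0.0000 2.2500]
S = R + BᵀPB = [3/2 0; 0 2] + [9.0000 0.0000; 0.0000 2.2500] = [10.5000 0.0000; 0.0000 4.2500]
BᵀPA = [6.7500 -6.7500; 1.1250 3.3750]
K = S⁻¹·BᵀPA = [0.6429 -0.6429; 0.2647 0.7941]
A−BK = [-0.2143 0.2143; 0.2353 0.7059]
AᵀP(A−BK) = [0.9879 0.0709; 0.0709 3.1056]
P' = Q + AᵀP(A−BK) = [3.4879 0.3209; 0.3209 3.3556]
tr(P') = 6.8435

0.6429 -0.6429 0.2647 0.7941


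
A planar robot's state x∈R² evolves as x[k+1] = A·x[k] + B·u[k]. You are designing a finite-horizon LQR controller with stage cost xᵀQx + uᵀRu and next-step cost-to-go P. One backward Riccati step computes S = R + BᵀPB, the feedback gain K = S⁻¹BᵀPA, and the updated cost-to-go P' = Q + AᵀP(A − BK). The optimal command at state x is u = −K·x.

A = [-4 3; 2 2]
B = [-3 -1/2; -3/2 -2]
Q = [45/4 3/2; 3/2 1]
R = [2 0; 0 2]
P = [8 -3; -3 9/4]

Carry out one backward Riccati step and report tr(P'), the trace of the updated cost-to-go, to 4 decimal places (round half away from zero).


BᵀP = [-19.5000 5.6250; 2.0000 -3.0000]
S = R + BᵀPB = [2 0; 0 2] + [50.0625 -1.5000; -1.5000 5.0000] = [52.0625 -1.5000; -1.5000 7.0000]
BᵀPA = [89.2500 -47.2500; -14.0000 0.0000]
K = S⁻¹·BᵀPA = [1.6670 -0.9132; -1.6428 -0.1957]
A−BK = [0.1795 0.1626; 1.2148 0.2388]
AᵀP(A−BK) = [13.2252 -2.2364; -2.2364 1.8513]
P' = Q + AᵀP(A−BK) = [24.4752 -0.7364; -0.7364 2.8513]
tr(P') = 27.3264

27.3264


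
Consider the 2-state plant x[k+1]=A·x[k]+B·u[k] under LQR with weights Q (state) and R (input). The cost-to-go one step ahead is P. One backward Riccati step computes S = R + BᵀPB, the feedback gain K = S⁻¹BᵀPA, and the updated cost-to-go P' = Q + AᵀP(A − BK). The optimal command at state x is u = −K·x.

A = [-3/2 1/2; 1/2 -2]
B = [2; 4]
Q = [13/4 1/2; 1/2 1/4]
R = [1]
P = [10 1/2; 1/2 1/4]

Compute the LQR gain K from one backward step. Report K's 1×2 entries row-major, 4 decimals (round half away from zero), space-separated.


BᵀP = [22.0000 2.0000]
S = R + BᵀPB = [1] + [52.0000] = [53.0000]
BᵀPA = [-32.0000 7.0000]
K = S⁻¹·BᵀPA = [-0.6038 0.1321]
A−BK = [-0.2925 0.2358; 2.9151 -2.5283]
AᵀP(A−BK) = [2.4917 -1.8986; -1.8986 1.5755]
P' = Q + AᵀP(A−BK) = [5.7417 -1.3986; -1.3986 1.8255]
tr(P') = 7.5672

-0.6038 0.1321


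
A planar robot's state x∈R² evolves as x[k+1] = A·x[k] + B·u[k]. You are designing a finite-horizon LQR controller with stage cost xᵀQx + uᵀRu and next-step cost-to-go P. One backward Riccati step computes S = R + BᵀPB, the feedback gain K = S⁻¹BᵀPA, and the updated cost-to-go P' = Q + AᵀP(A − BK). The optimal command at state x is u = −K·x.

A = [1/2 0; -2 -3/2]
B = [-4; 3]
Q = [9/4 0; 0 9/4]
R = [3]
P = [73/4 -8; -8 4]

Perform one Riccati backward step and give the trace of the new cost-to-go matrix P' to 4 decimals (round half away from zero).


BᵀP = [-97.0000 44.0000]
S = R + BᵀPB = [3] + [520.0000] = [523.0000]
BᵀPA = [-136.5000 -66.0000]
K = S⁻¹·BᵀPA = [-0.2610 -0.1262]
A−BK = [-0.5440 -0.5048; -1.2170 -1.1214]
AᵀP(A−BK) = [0.9368 0.7744; 0.7744 0.6711]
P' = Q + AᵀP(A−BK) = [3.1868 0.7744; 0.7744 2.9211]
tr(P') = 6.1079

6.1079


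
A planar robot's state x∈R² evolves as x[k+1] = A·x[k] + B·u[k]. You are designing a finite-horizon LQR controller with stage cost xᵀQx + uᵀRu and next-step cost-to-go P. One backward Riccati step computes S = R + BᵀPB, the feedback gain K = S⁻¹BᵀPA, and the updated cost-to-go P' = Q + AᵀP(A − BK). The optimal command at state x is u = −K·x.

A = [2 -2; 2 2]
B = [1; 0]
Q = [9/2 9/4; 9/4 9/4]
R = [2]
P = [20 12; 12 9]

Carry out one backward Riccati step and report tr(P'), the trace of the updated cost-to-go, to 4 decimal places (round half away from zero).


BᵀP = [20.0000 12.0000]
S = R + BᵀPB = [2] + [20.0000] = [22.0000]
BᵀPA = [64.0000 -16.0000]
K = S⁻¹·BᵀPA = [2.9091 -0.7273]
A−BK = [-0.9091 -1.2727; 2.0000 2.0000]
AᵀP(A−BK) = [25.8182 2.5455; 2.5455 8.3636]
P' = Q + AᵀP(A−BK) = [30.3182 4.7955; 4.7955 10.6136]
tr(P') = 40.9318

40.9318


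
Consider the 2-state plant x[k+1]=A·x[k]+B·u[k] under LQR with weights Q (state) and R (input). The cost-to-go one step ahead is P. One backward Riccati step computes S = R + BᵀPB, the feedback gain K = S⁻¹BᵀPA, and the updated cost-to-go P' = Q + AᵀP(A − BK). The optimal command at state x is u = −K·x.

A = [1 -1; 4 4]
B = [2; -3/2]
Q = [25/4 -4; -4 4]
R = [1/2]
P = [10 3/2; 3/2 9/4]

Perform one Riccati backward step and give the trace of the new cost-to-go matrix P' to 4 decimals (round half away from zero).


84.8927

BᵀP = [17.7500 -0.3750]
S = R + BᵀPB = [1/2] + [36.0625] = [36.5625]
BᵀPA = [16.2500 -19.2500]
K = S⁻¹·BᵀPA = [0.4444 -0.5265]
A−BK = [0.1111 0.0530; 4.6667 3.2103]
AᵀP(A−BK) = [50.7778 34.5556; 34.5556 23.8650]
P' = Q + AᵀP(A−BK) = [57.0278 30.5556; 30.5556 27.8650]
tr(P') = 84.8927


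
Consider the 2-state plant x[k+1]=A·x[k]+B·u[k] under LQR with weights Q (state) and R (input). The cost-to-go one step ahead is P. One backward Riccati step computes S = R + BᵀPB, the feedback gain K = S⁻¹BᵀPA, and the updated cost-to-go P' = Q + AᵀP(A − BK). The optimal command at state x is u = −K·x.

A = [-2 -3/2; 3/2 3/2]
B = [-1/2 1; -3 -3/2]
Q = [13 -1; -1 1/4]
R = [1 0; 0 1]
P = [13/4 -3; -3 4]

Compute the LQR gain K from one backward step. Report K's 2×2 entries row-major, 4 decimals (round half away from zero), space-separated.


-0.0752 -0.1464 -1.2252 -0.9771

BᵀP = [7.3750 -10.5000; 7.7500 -9.0000]
S = R + BᵀPB = [1 0; 0 1] + [27.8125 23.1250; 23.1250 21.2500] = [28.8125 23.1250; 23.1250 22.2500]
BᵀPA = [-30.5000 -26.8125; -29.0000 -25.1250]
K = S⁻¹·BᵀPA = [-0.0752 -0.1464; -1.2252 -0.9771]
A−BK = [-0.8125 -0.5961; -0.5635 -0.4048]
AᵀP(A−BK) = [2.1752 1.7002; 1.7002 1.3386]
P' = Q + AᵀP(A−BK) = [15.1752 0.7002; 0.7002 1.5886]
tr(P') = 16.7638


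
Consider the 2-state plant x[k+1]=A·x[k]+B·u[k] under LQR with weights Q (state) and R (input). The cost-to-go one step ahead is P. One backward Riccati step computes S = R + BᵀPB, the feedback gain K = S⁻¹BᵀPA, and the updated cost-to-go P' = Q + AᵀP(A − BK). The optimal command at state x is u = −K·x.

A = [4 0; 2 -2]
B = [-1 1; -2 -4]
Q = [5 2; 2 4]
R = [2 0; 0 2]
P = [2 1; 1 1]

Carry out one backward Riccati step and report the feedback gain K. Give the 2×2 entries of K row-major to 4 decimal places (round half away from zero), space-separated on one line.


-1.9000 0.3000 0.1000 0.3000

BᵀP = [-4.0000 -3.0000; -2.0000 -3.0000]
S = R + BᵀPB = [2 0; 0 2] + [10.0000 8.0000; 8.0000 10.0000] = [12.0000 8.0000; 8.0000 12.0000]
BᵀPA = [-22.0000 6.0000; -14.0000 6.0000]
K = S⁻¹·BᵀPA = [-1.9000 0.3000; 0.1000 0.3000]
A−BK = [2.0000 0.0000; -1.4000 -0.2000]
AᵀP(A−BK) = [11.6000 -1.2000; -1.2000 0.4000]
P' = Q + AᵀP(A−BK) = [16.6000 0.8000; 0.8000 4.4000]
tr(P') = 21.0000


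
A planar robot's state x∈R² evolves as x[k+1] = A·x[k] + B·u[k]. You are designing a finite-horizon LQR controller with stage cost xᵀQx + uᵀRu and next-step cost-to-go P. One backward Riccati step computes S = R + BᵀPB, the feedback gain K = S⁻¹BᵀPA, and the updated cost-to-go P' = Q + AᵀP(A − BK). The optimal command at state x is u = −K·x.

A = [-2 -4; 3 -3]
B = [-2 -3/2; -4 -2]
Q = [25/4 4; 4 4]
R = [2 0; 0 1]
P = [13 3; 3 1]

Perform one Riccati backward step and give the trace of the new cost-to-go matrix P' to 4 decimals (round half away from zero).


20.7701

BᵀP = [-38.0000 -10.0000; -25.5000 -6.5000]
S = R + BᵀPB = [2 0; 0 1] + [116.0000 77.0000; 77.0000 51.2500] = [118.0000 77.0000; 77.0000 52.2500]
BᵀPA = [46.0000 182.0000; 31.5000 121.5000]
K = S⁻¹·BᵀPA = [-0.0930 0.6512; 0.7400 1.3658]
A−BK = [-1.0761 -0.6490; 4.1078 2.3362]
AᵀP(A−BK) = [5.9704 4.0254; 4.0254 4.5497]
P' = Q + AᵀP(A−BK) = [12.2204 8.0254; 8.0254 8.5497]
tr(P') = 20.7701


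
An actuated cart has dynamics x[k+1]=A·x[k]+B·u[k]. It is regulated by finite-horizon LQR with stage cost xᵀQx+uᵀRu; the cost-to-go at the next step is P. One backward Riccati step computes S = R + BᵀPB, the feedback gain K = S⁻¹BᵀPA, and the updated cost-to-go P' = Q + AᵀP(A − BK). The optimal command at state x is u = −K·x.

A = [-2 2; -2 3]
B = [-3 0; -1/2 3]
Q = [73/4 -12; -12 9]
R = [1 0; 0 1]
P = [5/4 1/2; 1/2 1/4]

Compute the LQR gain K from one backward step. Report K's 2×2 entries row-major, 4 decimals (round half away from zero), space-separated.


BᵀP = [-4.0000 -1.6250; 1.5000 0.7500]
S = R + BᵀPB = [1 0; 0 1] + [12.8125 -4.8750; -4.8750 2.2500] = [13.8125 -4.8750; -4.8750 3.2500]
BᵀPA = [11.2500 -12.8750; -4.5000 5.2500]
K = S⁻¹·BᵀPA = [0.6923 -0.7692; -0.3462 0.4615]
A−BK = [0.0769 -0.3077; -0.6154 1.2308]
AᵀP(A−BK) = [0.6538 -0.7692; -0.7692 0.9231]
P' = Q + AᵀP(A−BK) = [18.9038 -12.7692; -12.7692 9.9231]
tr(P') = 28.8269

0.6923 -0.7692 -0.3462 0.4615


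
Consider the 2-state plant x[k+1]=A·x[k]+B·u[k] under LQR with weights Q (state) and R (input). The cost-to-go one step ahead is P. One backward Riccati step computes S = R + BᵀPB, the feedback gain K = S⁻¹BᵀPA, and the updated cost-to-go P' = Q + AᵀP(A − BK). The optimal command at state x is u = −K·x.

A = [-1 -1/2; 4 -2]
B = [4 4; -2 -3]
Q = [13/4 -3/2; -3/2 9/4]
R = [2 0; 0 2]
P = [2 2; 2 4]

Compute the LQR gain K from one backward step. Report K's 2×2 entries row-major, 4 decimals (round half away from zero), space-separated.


1.4286 -1.1143 -1.8571 1.1286

BᵀP = [4.0000 0.0000; 2.0000 -4.0000]
S = R + BᵀPB = [2 0; 0 2] + [16.0000 16.0000; 16.0000 20.0000] = [18.0000 16.0000; 16.0000 22.0000]
BᵀPA = [-4.0000 -2.0000; -18.0000 7.0000]
K = S⁻¹·BᵀPA = [1.4286 -1.1143; -1.8571 1.1286]
A−BK = [0.7143 -0.5571; 1.2857 -0.8429]
AᵀP(A−BK) = [22.2857 -15.1429; -15.1429 10.3714]
P' = Q + AᵀP(A−BK) = [25.5357 -16.6429; -16.6429 12.6214]
tr(P') = 38.1571


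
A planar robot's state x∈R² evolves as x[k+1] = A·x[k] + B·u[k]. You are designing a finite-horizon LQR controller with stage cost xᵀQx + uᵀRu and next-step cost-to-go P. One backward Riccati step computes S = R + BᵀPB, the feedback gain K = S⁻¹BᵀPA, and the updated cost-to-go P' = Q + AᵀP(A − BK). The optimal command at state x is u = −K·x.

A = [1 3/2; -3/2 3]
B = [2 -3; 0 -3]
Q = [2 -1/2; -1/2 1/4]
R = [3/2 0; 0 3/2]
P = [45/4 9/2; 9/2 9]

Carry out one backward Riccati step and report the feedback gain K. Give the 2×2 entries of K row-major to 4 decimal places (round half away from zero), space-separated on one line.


1.0822 -0.6200 0.4373 -0.9479

BᵀP = [22.5000 9.0000; -47.2500 -40.5000]
S = R + BᵀPB = [3/2 0; 0 3/2] + [45.0000 -94.5000; -94.5000 263.2500] = [46.5000 -94.5000; -94.5000 264.7500]
BᵀPA = [9.0000 60.7500; 13.5000 -192.3750]
K = S⁻¹·BᵀPA = [1.0822 -0.6200; 0.4373 -0.9479]
A−BK = [0.1474 -0.1038; -0.1882 0.1562]
AᵀP(A−BK) = [2.3571 -1.8734; -1.8734 2.1193]
P' = Q + AᵀP(A−BK) = [4.3571 -2.3734; -2.3734 2.3693]
tr(P') = 6.7264


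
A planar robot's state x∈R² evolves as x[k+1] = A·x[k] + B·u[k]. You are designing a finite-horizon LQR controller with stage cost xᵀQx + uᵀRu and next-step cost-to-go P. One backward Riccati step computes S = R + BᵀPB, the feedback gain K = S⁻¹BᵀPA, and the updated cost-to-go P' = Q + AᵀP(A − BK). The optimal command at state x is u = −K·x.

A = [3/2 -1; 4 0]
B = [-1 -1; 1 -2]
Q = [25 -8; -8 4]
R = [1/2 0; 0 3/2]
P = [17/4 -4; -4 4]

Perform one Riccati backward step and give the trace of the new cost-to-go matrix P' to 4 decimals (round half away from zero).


BᵀP = [-8.2500 8.0000; 3.7500 -4.0000]
S = R + BᵀPB = [1/2 0; 0 3/2] + [16.2500 -7.7500; -7.7500 4.2500] = [16.7500 -7.7500; -7.7500 5.7500]
BᵀPA = [19.6250 8.2500; -10.3750 -3.7500]
K = S⁻¹·BᵀPA = [0.8948 0.5069; -0.5983 0.0310]
A−BK = [1.7966 -0.4621; 1.9086 -0.4448]
AᵀP(A−BK) = [1.7944 -0.0009; -0.0009 0.1845]
P' = Q + AᵀP(A−BK) = [26.7944 -8.0009; -8.0009 4.1845]
tr(P') = 30.9789

30.9789


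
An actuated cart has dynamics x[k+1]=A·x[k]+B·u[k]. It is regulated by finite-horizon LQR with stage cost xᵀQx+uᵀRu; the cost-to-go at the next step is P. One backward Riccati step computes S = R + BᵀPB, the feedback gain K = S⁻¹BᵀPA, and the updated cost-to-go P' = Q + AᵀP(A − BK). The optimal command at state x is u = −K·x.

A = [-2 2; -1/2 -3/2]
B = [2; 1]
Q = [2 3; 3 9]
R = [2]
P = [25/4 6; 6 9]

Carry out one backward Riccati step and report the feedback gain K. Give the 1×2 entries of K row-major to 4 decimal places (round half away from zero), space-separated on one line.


-0.7917 0.0917

BᵀP = [18.5000 21.0000]
S = R + BᵀPB = [2] + [58.0000] = [60.0000]
BᵀPA = [-47.5000 5.5000]
K = S⁻¹·BᵀPA = [-0.7917 0.0917]
A−BK = [-0.4167 1.8167; 0.2917 -1.5917]
AᵀP(A−BK) = [1.6458 -1.8958; -1.8958 8.7458]
P' = Q + AᵀP(A−BK) = [3.6458 1.1042; 1.1042 17.7458]
tr(P') = 21.3917


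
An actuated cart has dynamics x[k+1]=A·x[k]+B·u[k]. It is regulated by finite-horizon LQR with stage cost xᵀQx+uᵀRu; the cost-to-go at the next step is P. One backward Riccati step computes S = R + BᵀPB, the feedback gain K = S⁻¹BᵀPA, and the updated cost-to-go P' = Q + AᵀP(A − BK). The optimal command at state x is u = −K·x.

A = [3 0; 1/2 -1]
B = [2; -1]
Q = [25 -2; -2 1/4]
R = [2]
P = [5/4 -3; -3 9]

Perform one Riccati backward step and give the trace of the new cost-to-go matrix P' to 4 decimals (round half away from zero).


BᵀP = [5.5000 -15.0000]
S = R + BᵀPB = [2] + [26.0000] = [28.0000]
BᵀPA = [9.0000 15.0000]
K = S⁻¹·BᵀPA = [0.3214 0.5357]
A−BK = [2.3571 -1.0714; 0.8214 -0.4643]
AᵀP(A−BK) = [1.6071 -0.3214; -0.3214 0.9643]
P' = Q + AᵀP(A−BK) = [26.6071 -2.3214; -2.3214 1.2143]
tr(P') = 27.8214

27.8214


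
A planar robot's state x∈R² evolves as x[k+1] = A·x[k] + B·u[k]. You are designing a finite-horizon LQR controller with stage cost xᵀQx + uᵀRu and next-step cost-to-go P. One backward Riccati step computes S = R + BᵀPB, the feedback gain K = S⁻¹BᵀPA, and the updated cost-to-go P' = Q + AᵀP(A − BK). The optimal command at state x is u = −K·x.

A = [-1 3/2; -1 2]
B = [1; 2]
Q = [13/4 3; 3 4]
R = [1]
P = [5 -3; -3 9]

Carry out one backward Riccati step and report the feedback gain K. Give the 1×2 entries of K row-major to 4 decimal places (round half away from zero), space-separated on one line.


BᵀP = [-1.0000 15.0000]
S = R + BᵀPB = [1] + [29.0000] = [30.0000]
BᵀPA = [-14.0000 28.5000]
K = S⁻¹·BᵀPA = [-0.4667 0.9500]
A−BK = [-0.5333 0.5500; -0.0667 0.1000]
AᵀP(A−BK) = [1.4667 -1.7000; -1.7000 2.1750]
P' = Q + AᵀP(A−BK) = [4.7167 1.3000; 1.3000 6.1750]
tr(P') = 10.8917

-0.4667 0.9500


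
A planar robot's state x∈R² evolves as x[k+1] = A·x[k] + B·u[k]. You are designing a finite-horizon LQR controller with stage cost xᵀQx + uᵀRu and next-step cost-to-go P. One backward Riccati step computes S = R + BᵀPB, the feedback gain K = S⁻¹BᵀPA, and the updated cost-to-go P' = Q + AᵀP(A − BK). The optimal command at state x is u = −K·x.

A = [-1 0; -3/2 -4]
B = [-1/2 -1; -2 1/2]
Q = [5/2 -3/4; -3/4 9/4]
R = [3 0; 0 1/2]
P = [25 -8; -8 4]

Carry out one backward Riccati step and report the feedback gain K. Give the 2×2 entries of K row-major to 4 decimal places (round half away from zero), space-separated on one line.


BᵀP = [3.5000 -4.0000; -29.0000 10.0000]
S = R + BᵀPB = [3 0; 0 1/2] + [6.2500 -5.5000; -5.5000 34.0000] = [9.2500 -5.5000; -5.5000 34.5000]
BᵀPA = [2.5000 16.0000; 14.0000 -40.0000]
K = S⁻¹·BᵀPA = [0.5651 1.1493; 0.4959 -0.9762]
A−BK = [-0.2215 -0.4016; -0.6177 -1.2133]
AᵀP(A−BK) = [1.6447 2.7936; 2.7936 6.5634]
P' = Q + AᵀP(A−BK) = [4.1447 2.0436; 2.0436 8.8134]
tr(P') = 12.9581

0.5651 1.1493 0.4959 -0.9762


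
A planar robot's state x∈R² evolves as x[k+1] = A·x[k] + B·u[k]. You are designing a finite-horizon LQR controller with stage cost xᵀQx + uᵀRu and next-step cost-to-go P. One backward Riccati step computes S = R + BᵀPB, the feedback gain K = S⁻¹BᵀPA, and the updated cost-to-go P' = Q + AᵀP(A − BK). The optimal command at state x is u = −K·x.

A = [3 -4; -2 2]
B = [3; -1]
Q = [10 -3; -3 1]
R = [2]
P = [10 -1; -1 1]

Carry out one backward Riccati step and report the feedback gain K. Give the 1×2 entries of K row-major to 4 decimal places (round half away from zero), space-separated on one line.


BᵀP = [31.0000 -4.0000]
S = R + BᵀPB = [2] + [97.0000] = [99.0000]
BᵀPA = [101.0000 -132.0000]
K = S⁻¹·BᵀPA = [1.0202 -1.3333]
A−BK = [-0.0606 0.0000; -0.9798 0.6667]
AᵀP(A−BK) = [2.9596 -3.3333; -3.3333 4.0000]
P' = Q + AᵀP(A−BK) = [12.9596 -6.3333; -6.3333 5.0000]
tr(P') = 17.9596

1.0202 -1.3333


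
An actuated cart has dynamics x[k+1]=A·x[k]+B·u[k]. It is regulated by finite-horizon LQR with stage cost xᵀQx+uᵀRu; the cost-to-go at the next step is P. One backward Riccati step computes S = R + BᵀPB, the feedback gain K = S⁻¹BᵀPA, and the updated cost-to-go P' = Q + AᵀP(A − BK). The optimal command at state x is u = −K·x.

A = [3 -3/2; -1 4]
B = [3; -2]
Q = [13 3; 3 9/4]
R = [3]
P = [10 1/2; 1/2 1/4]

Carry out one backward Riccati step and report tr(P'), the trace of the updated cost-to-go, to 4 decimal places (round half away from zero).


BᵀP = [29.0000 1.0000]
S = R + BᵀPB = [3] + [85.0000] = [88.0000]
BᵀPA = [86.0000 -39.5000]
K = S⁻¹·BᵀPA = [0.9773 -0.4489]
A−BK = [0.0682 -0.1534; 0.9545 3.1023]
AᵀP(A−BK) = [3.2045 -0.6477; -0.6477 2.7699]
P' = Q + AᵀP(A−BK) = [16.2045 2.3523; 2.3523 5.0199]
tr(P') = 21.2244

21.2244


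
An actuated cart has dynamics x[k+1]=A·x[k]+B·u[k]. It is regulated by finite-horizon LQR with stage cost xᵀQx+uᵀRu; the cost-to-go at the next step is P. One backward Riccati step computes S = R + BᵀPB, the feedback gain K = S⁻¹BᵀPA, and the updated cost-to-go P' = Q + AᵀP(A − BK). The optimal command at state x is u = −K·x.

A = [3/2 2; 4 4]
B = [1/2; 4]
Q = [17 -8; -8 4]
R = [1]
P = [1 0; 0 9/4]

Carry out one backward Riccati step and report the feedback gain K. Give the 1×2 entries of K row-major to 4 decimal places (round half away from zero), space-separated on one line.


0.9866 0.9933

BᵀP = [0.5000 9.0000]
S = R + BᵀPB = [1] + [36.2500] = [37.2500]
BᵀPA = [36.7500 37.0000]
K = S⁻¹·BᵀPA = [0.9866 0.9933]
A−BK = [1.0067 1.5034; 0.0537 0.0268]
AᵀP(A−BK) = [1.9933 2.4966; 2.4966 3.2483]
P' = Q + AᵀP(A−BK) = [18.9933 -5.5034; -5.5034 7.2483]
tr(P') = 26.2416


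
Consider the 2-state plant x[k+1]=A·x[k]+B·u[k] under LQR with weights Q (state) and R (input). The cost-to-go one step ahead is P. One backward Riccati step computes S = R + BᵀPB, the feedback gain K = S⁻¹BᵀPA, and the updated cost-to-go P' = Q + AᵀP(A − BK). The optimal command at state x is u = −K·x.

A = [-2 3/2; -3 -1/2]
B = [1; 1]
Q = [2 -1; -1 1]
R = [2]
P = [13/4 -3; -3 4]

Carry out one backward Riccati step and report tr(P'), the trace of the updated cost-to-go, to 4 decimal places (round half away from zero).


25.0385

BᵀP = [0.2500 1.0000]
S = R + BᵀPB = [2] + [1.2500] = [3.2500]
BᵀPA = [-3.5000 -0.1250]
K = S⁻¹·BᵀPA = [-1.0769 -0.0385]
A−BK = [-0.9231 1.5385; -1.9231 -0.4615]
AᵀP(A−BK) = [9.2308 6.6154; 6.6154 12.8077]
P' = Q + AᵀP(A−BK) = [11.2308 5.6154; 5.6154 13.8077]
tr(P') = 25.0385


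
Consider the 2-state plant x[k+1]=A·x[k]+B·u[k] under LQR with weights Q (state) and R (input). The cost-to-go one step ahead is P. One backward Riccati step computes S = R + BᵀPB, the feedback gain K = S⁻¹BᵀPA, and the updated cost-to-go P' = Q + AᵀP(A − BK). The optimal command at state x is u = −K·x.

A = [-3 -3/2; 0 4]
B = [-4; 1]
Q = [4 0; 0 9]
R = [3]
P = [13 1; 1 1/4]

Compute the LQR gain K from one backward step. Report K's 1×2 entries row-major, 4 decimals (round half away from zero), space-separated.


BᵀP = [-51.0000 -3.7500]
S = R + BᵀPB = [3] + [200.2500] = [203.2500]
BᵀPA = [153.0000 61.5000]
K = S⁻¹·BᵀPA = [0.7528 0.3026]
A−BK = [0.0111 -0.2897; -0.7528 3.6974]
AᵀP(A−BK) = [1.8266 0.2048; 0.2048 2.6411]
P' = Q + AᵀP(A−BK) = [5.8266 0.2048; 0.2048 11.6411]
tr(P') = 17.4677

0.7528 0.3026


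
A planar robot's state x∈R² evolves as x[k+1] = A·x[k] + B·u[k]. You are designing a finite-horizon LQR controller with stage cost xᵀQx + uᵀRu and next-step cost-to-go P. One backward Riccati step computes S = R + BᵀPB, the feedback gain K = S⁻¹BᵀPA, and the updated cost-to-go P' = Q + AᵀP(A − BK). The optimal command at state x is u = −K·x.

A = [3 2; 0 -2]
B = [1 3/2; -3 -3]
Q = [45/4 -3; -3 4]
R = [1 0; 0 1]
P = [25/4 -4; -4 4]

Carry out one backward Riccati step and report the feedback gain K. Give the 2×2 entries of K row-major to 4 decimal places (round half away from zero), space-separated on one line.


BᵀP = [18.2500 -16.0000; 21.3750 -18.0000]
S = R + BᵀPB = [1 0; 0 1] + [66.2500 75.3750; 75.3750 86.0625] = [67.2500 75.3750; 75.3750 87.0625]
BᵀPA = [54.7500 68.5000; 64.1250 78.7500]
K = S⁻¹·BᵀPA = [-0.3846 0.1613; 1.0695 0.7649]
A−BK = [1.7803 0.6914; 2.0547 0.7785]
AᵀP(A−BK) = [8.7245 3.6212; 3.6212 1.7170]
P' = Q + AᵀP(A−BK) = [19.9745 0.6212; 0.6212 5.7170]
tr(P') = 25.6915

-0.3846 0.1613 1.0695 0.7649


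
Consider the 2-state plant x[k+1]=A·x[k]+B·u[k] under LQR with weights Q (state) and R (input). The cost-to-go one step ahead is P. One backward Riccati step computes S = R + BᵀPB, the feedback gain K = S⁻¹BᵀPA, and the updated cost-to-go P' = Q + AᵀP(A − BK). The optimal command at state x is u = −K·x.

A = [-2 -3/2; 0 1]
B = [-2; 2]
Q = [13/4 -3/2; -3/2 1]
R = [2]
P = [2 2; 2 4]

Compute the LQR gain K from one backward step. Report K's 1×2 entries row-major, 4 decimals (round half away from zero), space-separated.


BᵀP = [0.0000 4.0000]
S = R + BᵀPB = [2] + [8.0000] = [10.0000]
BᵀPA = [0.0000 4.0000]
K = S⁻¹·BᵀPA = [0.0000 0.4000]
A−BK = [-2.0000 -0.7000; 0.0000 0.2000]
AᵀP(A−BK) = [8.0000 2.0000; 2.0000 0.9000]
P' = Q + AᵀP(A−BK) = [11.2500 0.5000; 0.5000 1.9000]
tr(P') = 13.1500

0.0000 0.4000


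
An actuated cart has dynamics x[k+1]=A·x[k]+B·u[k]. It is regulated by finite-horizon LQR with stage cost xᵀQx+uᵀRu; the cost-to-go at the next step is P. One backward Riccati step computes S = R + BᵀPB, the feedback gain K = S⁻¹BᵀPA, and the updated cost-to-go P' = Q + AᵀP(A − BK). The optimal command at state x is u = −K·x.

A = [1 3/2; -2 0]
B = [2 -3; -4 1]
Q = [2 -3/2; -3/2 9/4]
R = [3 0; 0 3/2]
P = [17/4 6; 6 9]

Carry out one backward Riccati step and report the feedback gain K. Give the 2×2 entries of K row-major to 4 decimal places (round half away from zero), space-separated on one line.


BᵀP = [-15.5000 -24.0000; -6.7500 -9.0000]
S = R + BᵀPB = [3 0; 0 3/2] + [65.0000 22.5000; 22.5000 11.2500] = [68.0000 22.5000; 22.5000 12.7500]
BᵀPA = [32.5000 -23.2500; 11.2500 -10.1250]
K = S⁻¹·BᵀPA = [0.4470 -0.1902; 0.0936 -0.4584]
A−BK = [0.3867 0.5052; -0.3056 -0.3025]
AᵀP(A−BK) = [0.6705 -0.2853; -0.2853 0.4982]
P' = Q + AᵀP(A−BK) = [2.6705 -1.7853; -1.7853 2.7482]
tr(P') = 5.4187

0.4470 -0.1902 0.0936 -0.4584


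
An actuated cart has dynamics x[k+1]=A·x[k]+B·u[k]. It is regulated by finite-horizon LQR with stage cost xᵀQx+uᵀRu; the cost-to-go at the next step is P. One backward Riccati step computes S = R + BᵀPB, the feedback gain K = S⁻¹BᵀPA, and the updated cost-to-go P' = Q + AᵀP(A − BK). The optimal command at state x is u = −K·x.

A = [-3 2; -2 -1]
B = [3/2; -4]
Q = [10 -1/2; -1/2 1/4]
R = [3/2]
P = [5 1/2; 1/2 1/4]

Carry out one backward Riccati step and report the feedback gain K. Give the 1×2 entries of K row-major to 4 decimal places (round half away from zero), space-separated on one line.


BᵀP = [5.5000 -0.2500]
S = R + BᵀPB = [3/2] + [9.2500] = [10.7500]
BᵀPA = [-16.0000 11.2500]
K = S⁻¹·BᵀPA = [-1.4884 1.0465]
A−BK = [-0.7674 0.4302; -7.9535 3.1860]
AᵀP(A−BK) = [28.1860 -13.2558; -13.2558 6.4767]
P' = Q + AᵀP(A−BK) = [38.1860 -13.7558; -13.7558 6.7267]
tr(P') = 44.9128

-1.4884 1.0465
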